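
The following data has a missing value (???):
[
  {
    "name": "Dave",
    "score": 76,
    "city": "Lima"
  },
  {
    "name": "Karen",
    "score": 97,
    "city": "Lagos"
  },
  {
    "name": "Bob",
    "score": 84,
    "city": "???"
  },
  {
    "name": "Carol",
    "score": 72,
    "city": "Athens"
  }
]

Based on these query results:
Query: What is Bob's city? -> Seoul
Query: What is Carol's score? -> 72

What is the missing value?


The missing value is Bob's city
From query: Bob's city = Seoul

ANSWER: Seoul


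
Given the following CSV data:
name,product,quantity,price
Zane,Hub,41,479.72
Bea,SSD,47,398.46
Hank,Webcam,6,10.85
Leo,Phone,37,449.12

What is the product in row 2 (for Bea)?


Row 2: Bea
Column 'product' = SSD

ANSWER: SSD


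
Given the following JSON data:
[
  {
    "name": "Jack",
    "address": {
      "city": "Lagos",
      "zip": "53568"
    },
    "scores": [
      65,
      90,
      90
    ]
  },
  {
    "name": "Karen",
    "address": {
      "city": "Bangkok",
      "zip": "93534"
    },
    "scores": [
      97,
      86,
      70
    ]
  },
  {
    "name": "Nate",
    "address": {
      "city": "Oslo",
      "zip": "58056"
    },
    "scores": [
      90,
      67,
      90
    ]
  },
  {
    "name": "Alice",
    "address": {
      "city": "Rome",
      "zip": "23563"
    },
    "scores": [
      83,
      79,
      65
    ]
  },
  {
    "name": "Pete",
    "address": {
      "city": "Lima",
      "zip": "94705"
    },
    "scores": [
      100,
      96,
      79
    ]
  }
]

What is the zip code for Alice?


Path: records[3].address.zip
Value: 23563

ANSWER: 23563


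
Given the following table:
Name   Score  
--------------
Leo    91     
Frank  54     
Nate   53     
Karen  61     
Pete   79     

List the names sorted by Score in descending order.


Sorting by Score (descending):
  Leo: 91
  Pete: 79
  Karen: 61
  Frank: 54
  Nate: 53


ANSWER: Leo, Pete, Karen, Frank, Nate


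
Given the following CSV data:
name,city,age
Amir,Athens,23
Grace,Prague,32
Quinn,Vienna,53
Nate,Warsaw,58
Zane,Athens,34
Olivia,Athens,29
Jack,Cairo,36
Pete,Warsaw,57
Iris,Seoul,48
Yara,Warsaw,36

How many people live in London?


Scanning city column for 'London':
Total matches: 0

ANSWER: 0


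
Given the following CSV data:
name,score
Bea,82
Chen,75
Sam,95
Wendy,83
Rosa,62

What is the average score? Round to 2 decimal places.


Scores: 82, 75, 95, 83, 62
Sum = 397
Count = 5
Average = 397 / 5 = 79.40

ANSWER: 79.40


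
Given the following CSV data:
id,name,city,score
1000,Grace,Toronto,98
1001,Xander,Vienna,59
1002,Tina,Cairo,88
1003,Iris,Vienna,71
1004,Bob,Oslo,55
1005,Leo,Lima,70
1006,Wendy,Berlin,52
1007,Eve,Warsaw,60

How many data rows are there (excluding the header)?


Counting rows (excluding header):
Header: id,name,city,score
Data rows: 8

ANSWER: 8


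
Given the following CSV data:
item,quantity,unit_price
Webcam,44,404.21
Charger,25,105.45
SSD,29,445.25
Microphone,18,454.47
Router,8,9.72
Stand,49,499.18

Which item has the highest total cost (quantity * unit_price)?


Computing row totals:
  Webcam: 17785.24
  Charger: 2636.25
  SSD: 12912.25
  Microphone: 8180.46
  Router: 77.76
  Stand: 24459.82
Maximum: Stand (24459.82)

ANSWER: Stand


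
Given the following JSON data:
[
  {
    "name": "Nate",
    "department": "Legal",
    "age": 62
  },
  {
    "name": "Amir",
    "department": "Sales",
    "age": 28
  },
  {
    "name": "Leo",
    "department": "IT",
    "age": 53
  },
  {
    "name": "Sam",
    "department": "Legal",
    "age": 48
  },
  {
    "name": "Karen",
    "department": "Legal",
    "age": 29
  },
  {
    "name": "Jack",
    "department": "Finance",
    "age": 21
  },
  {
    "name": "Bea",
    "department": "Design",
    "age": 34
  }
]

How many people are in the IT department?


Scanning records for department = IT
  Record 2: Leo
Count: 1

ANSWER: 1


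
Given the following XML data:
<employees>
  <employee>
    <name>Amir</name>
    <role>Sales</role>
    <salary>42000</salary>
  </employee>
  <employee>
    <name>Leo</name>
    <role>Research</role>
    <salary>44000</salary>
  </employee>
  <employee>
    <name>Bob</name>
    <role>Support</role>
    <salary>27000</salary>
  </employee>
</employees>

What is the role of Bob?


Searching for <employee> with <name>Bob</name>
Found at position 3
<role>Support</role>

ANSWER: Support


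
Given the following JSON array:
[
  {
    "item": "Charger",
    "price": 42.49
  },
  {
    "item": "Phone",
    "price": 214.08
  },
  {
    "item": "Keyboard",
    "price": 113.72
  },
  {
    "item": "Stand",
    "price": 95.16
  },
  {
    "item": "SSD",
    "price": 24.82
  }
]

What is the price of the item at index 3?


Array index 3 -> Stand
price = 95.16

ANSWER: 95.16


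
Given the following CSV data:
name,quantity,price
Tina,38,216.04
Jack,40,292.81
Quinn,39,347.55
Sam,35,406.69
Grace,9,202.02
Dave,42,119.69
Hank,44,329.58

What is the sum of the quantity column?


Values in 'quantity' column:
  Row 1: 38
  Row 2: 40
  Row 3: 39
  Row 4: 35
  Row 5: 9
  Row 6: 42
  Row 7: 44
Sum = 38 + 40 + 39 + 35 + 9 + 42 + 44 = 247

ANSWER: 247


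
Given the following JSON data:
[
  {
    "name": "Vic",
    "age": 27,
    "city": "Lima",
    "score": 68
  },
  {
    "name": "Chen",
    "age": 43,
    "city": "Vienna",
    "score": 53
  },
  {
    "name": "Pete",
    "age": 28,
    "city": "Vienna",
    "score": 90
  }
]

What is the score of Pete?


Looking up record where name = Pete
Record index: 2
Field 'score' = 90

ANSWER: 90


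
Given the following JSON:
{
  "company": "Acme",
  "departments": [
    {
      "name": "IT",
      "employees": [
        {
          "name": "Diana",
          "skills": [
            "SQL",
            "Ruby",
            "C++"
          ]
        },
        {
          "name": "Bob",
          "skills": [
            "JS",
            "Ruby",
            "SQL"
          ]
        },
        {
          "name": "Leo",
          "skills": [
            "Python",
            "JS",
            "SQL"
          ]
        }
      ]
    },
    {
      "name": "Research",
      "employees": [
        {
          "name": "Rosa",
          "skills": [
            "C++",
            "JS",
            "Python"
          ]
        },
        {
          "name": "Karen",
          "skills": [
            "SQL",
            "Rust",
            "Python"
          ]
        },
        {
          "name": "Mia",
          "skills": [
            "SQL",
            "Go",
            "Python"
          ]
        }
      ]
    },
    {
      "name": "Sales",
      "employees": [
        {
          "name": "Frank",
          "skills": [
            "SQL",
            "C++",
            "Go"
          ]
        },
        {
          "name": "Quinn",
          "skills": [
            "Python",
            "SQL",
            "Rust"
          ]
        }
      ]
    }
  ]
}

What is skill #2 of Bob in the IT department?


Path: departments[0].employees[1].skills[1]
Value: Ruby

ANSWER: Ruby


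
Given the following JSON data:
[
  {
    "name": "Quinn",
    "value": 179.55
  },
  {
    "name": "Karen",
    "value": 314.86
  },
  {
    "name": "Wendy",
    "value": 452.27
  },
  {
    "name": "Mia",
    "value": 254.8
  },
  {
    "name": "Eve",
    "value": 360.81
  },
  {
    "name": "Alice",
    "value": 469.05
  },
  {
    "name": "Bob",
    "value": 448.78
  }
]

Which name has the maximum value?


Comparing values:
  Quinn: 179.55
  Karen: 314.86
  Wendy: 452.27
  Mia: 254.8
  Eve: 360.81
  Alice: 469.05
  Bob: 448.78
Maximum: Alice (469.05)

ANSWER: Alice


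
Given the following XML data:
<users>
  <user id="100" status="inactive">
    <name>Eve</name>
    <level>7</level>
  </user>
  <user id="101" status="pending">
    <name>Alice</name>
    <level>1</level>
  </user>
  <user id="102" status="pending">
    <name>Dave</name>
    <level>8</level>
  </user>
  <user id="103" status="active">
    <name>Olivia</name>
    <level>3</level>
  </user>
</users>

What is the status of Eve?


Finding user with name = Eve
user id="100" status="inactive"

ANSWER: inactive


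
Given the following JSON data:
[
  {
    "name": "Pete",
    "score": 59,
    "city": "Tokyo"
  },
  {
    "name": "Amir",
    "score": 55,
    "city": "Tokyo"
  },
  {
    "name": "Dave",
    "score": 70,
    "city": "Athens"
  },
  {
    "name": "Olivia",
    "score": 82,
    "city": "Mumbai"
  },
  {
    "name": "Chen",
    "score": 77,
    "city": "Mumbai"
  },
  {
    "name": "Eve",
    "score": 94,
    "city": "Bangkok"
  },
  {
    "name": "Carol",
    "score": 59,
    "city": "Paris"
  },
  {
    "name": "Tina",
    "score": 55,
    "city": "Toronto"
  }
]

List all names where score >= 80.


Filtering records where score >= 80:
  Pete (score=59) -> no
  Amir (score=55) -> no
  Dave (score=70) -> no
  Olivia (score=82) -> YES
  Chen (score=77) -> no
  Eve (score=94) -> YES
  Carol (score=59) -> no
  Tina (score=55) -> no


ANSWER: Olivia, Eve


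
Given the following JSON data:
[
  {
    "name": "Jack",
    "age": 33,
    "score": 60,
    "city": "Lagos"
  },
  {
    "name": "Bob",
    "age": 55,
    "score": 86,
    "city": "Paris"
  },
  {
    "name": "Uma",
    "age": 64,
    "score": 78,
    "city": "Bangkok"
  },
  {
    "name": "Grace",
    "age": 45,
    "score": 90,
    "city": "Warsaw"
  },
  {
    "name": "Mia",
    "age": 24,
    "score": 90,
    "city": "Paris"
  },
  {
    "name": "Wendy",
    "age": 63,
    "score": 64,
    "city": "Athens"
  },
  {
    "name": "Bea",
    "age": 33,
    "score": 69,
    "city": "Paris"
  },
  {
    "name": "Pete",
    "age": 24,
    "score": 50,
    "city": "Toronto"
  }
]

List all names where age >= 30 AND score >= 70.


Checking both conditions:
  Jack (age=33, score=60) -> no
  Bob (age=55, score=86) -> YES
  Uma (age=64, score=78) -> YES
  Grace (age=45, score=90) -> YES
  Mia (age=24, score=90) -> no
  Wendy (age=63, score=64) -> no
  Bea (age=33, score=69) -> no
  Pete (age=24, score=50) -> no


ANSWER: Bob, Uma, Grace


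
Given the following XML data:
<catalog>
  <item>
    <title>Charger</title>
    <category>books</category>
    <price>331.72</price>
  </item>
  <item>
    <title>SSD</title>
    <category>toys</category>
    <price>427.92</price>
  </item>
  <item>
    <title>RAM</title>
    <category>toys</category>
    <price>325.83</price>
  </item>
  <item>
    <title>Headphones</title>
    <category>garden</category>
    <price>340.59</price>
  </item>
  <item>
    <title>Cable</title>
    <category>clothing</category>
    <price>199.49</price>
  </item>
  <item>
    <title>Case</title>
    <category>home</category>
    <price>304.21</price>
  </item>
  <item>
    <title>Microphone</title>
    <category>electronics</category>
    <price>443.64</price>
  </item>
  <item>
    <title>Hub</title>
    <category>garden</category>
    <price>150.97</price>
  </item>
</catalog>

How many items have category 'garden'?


Scanning <item> elements for <category>garden</category>:
  Item 4: Headphones -> MATCH
  Item 8: Hub -> MATCH
Count: 2

ANSWER: 2


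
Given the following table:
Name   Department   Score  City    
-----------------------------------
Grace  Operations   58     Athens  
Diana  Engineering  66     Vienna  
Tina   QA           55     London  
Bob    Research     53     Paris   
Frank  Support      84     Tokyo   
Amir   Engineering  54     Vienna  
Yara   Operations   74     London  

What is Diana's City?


Row 2: Diana
City = Vienna

ANSWER: Vienna


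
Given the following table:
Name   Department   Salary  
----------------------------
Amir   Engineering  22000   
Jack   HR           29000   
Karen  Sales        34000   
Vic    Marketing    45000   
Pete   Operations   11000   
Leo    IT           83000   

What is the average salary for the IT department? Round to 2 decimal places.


IT department members:
  Leo: 83000
Sum = 83000
Count = 1
Average = 83000 / 1 = 83000.00

ANSWER: 83000.00


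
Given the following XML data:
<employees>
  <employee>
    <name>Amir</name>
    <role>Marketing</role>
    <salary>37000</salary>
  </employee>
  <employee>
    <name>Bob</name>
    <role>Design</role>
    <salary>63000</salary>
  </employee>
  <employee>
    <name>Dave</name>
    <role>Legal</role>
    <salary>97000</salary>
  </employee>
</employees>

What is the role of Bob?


Searching for <employee> with <name>Bob</name>
Found at position 2
<role>Design</role>

ANSWER: Design


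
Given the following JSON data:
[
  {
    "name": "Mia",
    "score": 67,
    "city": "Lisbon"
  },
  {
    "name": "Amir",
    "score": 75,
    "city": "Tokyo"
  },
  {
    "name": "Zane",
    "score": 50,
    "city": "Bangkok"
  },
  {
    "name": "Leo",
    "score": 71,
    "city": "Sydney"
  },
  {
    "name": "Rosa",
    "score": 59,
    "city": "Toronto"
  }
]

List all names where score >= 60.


Filtering records where score >= 60:
  Mia (score=67) -> YES
  Amir (score=75) -> YES
  Zane (score=50) -> no
  Leo (score=71) -> YES
  Rosa (score=59) -> no


ANSWER: Mia, Amir, Leo


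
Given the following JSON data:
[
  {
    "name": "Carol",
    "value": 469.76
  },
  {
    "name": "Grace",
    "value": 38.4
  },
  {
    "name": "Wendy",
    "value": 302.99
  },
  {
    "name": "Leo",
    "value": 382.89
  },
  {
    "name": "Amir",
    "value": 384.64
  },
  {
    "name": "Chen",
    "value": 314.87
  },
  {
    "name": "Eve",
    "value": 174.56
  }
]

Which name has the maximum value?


Comparing values:
  Carol: 469.76
  Grace: 38.4
  Wendy: 302.99
  Leo: 382.89
  Amir: 384.64
  Chen: 314.87
  Eve: 174.56
Maximum: Carol (469.76)

ANSWER: Carol


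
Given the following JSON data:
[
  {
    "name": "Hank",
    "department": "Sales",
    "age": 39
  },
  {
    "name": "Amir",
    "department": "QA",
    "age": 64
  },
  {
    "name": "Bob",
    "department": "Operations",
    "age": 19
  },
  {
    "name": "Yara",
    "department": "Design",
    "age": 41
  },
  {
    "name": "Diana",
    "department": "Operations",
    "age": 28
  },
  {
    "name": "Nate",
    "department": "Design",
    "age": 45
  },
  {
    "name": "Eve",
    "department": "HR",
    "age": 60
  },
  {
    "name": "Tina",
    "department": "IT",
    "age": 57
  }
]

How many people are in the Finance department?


Scanning records for department = Finance
  No matches found
Count: 0

ANSWER: 0


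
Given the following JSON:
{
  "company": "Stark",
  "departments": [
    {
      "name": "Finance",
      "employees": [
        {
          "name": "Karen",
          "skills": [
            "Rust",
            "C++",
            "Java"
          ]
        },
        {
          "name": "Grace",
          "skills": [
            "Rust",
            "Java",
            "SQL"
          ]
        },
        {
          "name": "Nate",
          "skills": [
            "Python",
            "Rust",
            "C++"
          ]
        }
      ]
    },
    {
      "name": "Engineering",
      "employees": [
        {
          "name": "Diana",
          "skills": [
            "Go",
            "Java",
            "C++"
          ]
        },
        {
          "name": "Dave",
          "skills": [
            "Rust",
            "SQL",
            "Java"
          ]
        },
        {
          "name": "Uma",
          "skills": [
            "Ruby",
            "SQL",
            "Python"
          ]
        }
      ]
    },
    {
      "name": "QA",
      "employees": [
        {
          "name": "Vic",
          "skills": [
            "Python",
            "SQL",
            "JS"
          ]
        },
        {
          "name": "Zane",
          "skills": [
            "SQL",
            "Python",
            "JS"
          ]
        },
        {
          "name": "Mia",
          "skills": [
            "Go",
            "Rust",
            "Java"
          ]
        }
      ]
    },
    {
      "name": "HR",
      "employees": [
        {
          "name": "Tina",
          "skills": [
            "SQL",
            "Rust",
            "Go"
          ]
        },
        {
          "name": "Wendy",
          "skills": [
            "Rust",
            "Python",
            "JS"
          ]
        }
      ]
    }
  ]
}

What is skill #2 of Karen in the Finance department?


Path: departments[0].employees[0].skills[1]
Value: C++

ANSWER: C++


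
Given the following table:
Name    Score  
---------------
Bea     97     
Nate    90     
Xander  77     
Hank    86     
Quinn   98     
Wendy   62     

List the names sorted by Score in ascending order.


Sorting by Score (ascending):
  Wendy: 62
  Xander: 77
  Hank: 86
  Nate: 90
  Bea: 97
  Quinn: 98


ANSWER: Wendy, Xander, Hank, Nate, Bea, Quinn


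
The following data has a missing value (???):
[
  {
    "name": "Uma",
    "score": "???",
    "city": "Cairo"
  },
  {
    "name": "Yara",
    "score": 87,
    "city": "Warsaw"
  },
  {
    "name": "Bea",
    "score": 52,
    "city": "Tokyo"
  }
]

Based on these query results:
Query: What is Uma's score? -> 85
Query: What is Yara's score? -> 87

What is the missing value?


The missing value is Uma's score
From query: Uma's score = 85

ANSWER: 85


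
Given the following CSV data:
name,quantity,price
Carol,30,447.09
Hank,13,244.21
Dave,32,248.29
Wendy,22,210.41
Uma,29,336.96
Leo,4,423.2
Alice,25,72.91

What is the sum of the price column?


Values in 'price' column:
  Row 1: 447.09
  Row 2: 244.21
  Row 3: 248.29
  Row 4: 210.41
  Row 5: 336.96
  Row 6: 423.2
  Row 7: 72.91
Sum = 447.09 + 244.21 + 248.29 + 210.41 + 336.96 + 423.2 + 72.91 = 1983.07

ANSWER: 1983.07


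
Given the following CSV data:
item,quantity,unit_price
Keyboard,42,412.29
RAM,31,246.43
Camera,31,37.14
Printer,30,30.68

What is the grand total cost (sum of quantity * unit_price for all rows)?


Computing row totals:
  Keyboard: 42 * 412.29 = 17316.18
  RAM: 31 * 246.43 = 7639.33
  Camera: 31 * 37.14 = 1151.34
  Printer: 30 * 30.68 = 920.4
Grand total = 17316.18 + 7639.33 + 1151.34 + 920.4 = 27027.25

ANSWER: 27027.25


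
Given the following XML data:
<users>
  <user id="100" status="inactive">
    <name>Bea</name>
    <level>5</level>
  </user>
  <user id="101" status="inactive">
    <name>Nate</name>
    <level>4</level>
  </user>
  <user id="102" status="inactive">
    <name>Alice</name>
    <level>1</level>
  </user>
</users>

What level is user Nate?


Finding user: Nate
<level>4</level>

ANSWER: 4


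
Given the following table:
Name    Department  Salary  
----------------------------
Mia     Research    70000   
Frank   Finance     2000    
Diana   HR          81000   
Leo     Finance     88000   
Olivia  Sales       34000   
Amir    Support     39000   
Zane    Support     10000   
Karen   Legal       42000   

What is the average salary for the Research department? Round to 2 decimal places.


Research department members:
  Mia: 70000
Sum = 70000
Count = 1
Average = 70000 / 1 = 70000.00

ANSWER: 70000.00


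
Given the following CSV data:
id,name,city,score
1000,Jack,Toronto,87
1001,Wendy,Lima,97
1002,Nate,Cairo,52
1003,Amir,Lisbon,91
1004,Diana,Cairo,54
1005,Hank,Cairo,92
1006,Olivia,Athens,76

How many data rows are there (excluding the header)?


Counting rows (excluding header):
Header: id,name,city,score
Data rows: 7

ANSWER: 7


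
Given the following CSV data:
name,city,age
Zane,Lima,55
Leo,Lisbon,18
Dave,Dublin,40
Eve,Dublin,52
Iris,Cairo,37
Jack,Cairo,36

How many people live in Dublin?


Scanning city column for 'Dublin':
  Row 3: Dave -> MATCH
  Row 4: Eve -> MATCH
Total matches: 2

ANSWER: 2


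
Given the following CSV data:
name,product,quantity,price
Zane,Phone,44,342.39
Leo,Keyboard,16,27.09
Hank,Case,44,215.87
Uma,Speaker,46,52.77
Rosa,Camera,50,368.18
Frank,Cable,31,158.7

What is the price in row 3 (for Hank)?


Row 3: Hank
Column 'price' = 215.87

ANSWER: 215.87


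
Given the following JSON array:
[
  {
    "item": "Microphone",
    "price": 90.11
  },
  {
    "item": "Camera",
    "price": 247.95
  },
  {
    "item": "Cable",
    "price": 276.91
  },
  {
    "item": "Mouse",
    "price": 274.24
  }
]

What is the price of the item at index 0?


Array index 0 -> Microphone
price = 90.11

ANSWER: 90.11


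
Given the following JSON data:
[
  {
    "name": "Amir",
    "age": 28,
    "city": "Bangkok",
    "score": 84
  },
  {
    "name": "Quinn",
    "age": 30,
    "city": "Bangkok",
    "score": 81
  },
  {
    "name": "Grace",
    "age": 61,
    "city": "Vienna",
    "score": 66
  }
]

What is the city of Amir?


Looking up record where name = Amir
Record index: 0
Field 'city' = Bangkok

ANSWER: Bangkok


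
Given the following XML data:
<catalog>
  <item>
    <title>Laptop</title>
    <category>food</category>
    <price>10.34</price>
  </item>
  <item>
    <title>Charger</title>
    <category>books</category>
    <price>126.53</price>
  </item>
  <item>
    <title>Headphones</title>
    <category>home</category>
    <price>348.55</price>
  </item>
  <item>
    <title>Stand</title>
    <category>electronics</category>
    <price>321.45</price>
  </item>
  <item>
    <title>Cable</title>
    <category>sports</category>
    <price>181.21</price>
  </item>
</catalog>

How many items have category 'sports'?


Scanning <item> elements for <category>sports</category>:
  Item 5: Cable -> MATCH
Count: 1

ANSWER: 1


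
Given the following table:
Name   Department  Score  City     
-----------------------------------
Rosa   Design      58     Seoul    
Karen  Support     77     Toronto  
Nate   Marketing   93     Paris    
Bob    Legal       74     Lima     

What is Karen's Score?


Row 2: Karen
Score = 77

ANSWER: 77


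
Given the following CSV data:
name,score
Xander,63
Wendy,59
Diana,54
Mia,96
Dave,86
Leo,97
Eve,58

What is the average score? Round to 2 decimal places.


Scores: 63, 59, 54, 96, 86, 97, 58
Sum = 513
Count = 7
Average = 513 / 7 = 73.29

ANSWER: 73.29


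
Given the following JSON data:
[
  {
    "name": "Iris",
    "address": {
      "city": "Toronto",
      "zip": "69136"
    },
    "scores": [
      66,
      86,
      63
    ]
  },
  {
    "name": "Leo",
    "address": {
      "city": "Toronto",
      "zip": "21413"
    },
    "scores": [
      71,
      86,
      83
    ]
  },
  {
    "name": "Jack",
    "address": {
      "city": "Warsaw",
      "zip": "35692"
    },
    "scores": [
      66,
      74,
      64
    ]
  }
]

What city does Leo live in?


Path: records[1].address.city
Value: Toronto

ANSWER: Toronto


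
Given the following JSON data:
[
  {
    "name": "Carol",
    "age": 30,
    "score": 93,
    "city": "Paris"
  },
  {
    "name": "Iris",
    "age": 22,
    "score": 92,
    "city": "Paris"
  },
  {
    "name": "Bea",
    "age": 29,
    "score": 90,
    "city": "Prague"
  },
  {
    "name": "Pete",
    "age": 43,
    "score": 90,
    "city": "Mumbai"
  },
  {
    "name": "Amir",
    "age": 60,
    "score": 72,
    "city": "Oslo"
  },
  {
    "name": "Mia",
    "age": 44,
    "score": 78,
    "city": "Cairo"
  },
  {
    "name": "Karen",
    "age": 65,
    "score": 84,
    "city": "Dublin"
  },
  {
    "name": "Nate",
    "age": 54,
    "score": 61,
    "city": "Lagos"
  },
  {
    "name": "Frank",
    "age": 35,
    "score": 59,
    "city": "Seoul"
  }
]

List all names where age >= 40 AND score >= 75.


Checking both conditions:
  Carol (age=30, score=93) -> no
  Iris (age=22, score=92) -> no
  Bea (age=29, score=90) -> no
  Pete (age=43, score=90) -> YES
  Amir (age=60, score=72) -> no
  Mia (age=44, score=78) -> YES
  Karen (age=65, score=84) -> YES
  Nate (age=54, score=61) -> no
  Frank (age=35, score=59) -> no


ANSWER: Pete, Mia, Karen


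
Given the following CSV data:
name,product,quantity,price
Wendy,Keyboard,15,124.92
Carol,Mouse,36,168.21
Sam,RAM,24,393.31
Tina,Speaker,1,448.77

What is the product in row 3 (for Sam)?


Row 3: Sam
Column 'product' = RAM

ANSWER: RAM


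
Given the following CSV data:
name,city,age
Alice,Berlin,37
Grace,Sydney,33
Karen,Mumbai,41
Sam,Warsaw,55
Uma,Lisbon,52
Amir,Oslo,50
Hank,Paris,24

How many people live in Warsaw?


Scanning city column for 'Warsaw':
  Row 4: Sam -> MATCH
Total matches: 1

ANSWER: 1


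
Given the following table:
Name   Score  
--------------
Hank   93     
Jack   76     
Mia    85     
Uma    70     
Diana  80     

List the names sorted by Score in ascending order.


Sorting by Score (ascending):
  Uma: 70
  Jack: 76
  Diana: 80
  Mia: 85
  Hank: 93


ANSWER: Uma, Jack, Diana, Mia, Hank


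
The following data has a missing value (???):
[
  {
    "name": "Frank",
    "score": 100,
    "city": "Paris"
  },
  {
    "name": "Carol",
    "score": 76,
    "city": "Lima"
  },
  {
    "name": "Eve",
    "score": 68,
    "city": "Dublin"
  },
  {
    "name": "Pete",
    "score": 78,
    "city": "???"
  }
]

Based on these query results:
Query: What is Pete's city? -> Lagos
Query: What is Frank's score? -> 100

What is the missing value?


The missing value is Pete's city
From query: Pete's city = Lagos

ANSWER: Lagos


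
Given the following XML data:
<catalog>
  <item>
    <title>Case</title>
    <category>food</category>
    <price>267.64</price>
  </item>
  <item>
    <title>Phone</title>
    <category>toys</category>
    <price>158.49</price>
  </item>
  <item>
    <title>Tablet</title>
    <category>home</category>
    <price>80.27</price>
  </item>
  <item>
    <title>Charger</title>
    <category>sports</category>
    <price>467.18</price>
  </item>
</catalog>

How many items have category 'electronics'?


Scanning <item> elements for <category>electronics</category>:
Count: 0

ANSWER: 0


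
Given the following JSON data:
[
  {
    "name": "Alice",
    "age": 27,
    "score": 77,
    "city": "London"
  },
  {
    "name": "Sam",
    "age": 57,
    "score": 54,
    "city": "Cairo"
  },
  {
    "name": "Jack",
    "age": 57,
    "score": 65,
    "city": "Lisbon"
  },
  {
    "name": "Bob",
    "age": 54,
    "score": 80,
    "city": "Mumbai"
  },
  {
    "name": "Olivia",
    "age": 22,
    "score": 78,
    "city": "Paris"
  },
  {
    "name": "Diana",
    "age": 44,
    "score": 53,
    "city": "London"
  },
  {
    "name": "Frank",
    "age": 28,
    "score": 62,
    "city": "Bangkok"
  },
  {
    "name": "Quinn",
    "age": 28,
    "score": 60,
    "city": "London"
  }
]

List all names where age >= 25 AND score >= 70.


Checking both conditions:
  Alice (age=27, score=77) -> YES
  Sam (age=57, score=54) -> no
  Jack (age=57, score=65) -> no
  Bob (age=54, score=80) -> YES
  Olivia (age=22, score=78) -> no
  Diana (age=44, score=53) -> no
  Frank (age=28, score=62) -> no
  Quinn (age=28, score=60) -> no


ANSWER: Alice, Bob


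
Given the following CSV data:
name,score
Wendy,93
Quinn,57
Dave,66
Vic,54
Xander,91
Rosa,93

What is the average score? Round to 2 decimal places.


Scores: 93, 57, 66, 54, 91, 93
Sum = 454
Count = 6
Average = 454 / 6 = 75.67

ANSWER: 75.67


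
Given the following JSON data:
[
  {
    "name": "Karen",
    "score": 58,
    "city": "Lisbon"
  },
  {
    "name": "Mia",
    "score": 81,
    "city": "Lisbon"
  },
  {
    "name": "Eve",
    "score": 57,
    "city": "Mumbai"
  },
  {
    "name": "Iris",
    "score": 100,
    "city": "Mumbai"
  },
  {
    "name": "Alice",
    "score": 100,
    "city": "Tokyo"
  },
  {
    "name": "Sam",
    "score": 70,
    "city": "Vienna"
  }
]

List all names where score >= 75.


Filtering records where score >= 75:
  Karen (score=58) -> no
  Mia (score=81) -> YES
  Eve (score=57) -> no
  Iris (score=100) -> YES
  Alice (score=100) -> YES
  Sam (score=70) -> no


ANSWER: Mia, Iris, Alice


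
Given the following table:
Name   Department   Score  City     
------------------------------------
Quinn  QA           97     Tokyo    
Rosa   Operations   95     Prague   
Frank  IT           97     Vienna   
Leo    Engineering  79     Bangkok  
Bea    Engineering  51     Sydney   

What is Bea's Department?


Row 5: Bea
Department = Engineering

ANSWER: Engineering


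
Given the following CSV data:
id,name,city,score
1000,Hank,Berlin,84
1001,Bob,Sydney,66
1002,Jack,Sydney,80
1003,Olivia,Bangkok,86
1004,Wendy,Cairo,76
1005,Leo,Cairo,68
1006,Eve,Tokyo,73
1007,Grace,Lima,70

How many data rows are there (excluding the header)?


Counting rows (excluding header):
Header: id,name,city,score
Data rows: 8

ANSWER: 8


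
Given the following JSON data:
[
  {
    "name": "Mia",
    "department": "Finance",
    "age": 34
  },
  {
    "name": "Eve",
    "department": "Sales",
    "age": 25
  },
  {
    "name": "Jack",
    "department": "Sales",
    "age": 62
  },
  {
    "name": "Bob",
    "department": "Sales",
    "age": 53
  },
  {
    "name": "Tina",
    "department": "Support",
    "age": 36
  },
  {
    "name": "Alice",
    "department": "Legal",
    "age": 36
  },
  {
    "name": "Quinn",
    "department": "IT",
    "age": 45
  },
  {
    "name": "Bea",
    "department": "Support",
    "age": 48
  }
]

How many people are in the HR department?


Scanning records for department = HR
  No matches found
Count: 0

ANSWER: 0


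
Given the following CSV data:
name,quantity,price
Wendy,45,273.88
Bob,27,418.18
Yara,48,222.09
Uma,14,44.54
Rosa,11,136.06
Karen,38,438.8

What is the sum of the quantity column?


Values in 'quantity' column:
  Row 1: 45
  Row 2: 27
  Row 3: 48
  Row 4: 14
  Row 5: 11
  Row 6: 38
Sum = 45 + 27 + 48 + 14 + 11 + 38 = 183

ANSWER: 183


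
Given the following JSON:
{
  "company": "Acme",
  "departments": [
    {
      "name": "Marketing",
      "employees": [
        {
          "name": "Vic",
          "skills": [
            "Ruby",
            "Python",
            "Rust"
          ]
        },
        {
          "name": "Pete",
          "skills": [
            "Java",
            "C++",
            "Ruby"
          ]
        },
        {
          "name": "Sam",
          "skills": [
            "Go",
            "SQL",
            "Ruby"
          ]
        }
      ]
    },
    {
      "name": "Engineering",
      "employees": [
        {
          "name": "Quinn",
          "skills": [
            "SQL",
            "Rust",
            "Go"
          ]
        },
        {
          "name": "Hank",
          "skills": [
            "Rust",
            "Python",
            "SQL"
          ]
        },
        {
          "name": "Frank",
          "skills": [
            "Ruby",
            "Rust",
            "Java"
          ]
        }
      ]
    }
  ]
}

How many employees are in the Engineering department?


Path: departments[1].employees
Count: 3

ANSWER: 3


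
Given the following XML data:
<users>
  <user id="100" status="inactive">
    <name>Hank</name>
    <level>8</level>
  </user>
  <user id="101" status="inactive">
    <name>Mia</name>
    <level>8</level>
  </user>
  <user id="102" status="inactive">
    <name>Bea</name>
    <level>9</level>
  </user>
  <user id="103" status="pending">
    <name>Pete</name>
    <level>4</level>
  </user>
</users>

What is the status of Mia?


Finding user with name = Mia
user id="101" status="inactive"

ANSWER: inactive


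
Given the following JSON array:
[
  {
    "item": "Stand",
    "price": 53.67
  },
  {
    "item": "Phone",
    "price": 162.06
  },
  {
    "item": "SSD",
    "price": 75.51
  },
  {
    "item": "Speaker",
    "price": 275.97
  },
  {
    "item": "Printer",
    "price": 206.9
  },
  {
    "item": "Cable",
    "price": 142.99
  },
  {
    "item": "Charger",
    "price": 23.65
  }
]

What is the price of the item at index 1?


Array index 1 -> Phone
price = 162.06

ANSWER: 162.06


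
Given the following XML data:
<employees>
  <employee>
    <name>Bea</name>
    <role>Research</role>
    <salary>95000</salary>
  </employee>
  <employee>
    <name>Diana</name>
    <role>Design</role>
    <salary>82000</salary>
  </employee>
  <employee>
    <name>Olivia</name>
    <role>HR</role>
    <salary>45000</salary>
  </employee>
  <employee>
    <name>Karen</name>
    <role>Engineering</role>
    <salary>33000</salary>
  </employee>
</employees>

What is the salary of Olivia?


Searching for <employee> with <name>Olivia</name>
Found at position 3
<salary>45000</salary>

ANSWER: 45000


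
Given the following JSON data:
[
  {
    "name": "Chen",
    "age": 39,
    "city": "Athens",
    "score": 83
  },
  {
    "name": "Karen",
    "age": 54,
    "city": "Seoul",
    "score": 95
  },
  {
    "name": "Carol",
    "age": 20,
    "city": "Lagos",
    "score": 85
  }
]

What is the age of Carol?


Looking up record where name = Carol
Record index: 2
Field 'age' = 20

ANSWER: 20


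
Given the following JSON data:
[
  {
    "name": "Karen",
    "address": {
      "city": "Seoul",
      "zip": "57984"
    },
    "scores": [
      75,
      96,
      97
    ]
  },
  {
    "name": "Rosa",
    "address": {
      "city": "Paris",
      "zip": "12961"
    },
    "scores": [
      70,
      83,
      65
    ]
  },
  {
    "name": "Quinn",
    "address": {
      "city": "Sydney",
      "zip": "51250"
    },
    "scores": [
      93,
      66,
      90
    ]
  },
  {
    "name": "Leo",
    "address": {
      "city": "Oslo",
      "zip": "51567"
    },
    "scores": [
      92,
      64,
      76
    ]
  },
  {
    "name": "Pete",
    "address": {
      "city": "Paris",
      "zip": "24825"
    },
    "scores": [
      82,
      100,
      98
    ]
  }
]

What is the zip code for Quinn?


Path: records[2].address.zip
Value: 51250

ANSWER: 51250


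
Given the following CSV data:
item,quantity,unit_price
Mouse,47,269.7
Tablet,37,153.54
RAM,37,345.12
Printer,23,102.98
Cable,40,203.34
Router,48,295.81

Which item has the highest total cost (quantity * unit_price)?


Computing row totals:
  Mouse: 12675.9
  Tablet: 5680.98
  RAM: 12769.44
  Printer: 2368.54
  Cable: 8133.6
  Router: 14198.88
Maximum: Router (14198.88)

ANSWER: Router


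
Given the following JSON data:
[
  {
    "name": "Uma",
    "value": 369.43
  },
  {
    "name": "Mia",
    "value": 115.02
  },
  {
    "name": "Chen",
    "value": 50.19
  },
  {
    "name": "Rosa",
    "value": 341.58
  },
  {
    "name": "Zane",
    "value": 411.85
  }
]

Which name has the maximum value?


Comparing values:
  Uma: 369.43
  Mia: 115.02
  Chen: 50.19
  Rosa: 341.58
  Zane: 411.85
Maximum: Zane (411.85)

ANSWER: Zane


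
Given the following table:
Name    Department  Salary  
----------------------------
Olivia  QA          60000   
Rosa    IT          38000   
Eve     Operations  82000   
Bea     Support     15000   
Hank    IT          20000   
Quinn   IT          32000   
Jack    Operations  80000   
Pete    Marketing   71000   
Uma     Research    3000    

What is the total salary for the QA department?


QA department members:
  Olivia: 60000
Total = 60000 = 60000

ANSWER: 60000


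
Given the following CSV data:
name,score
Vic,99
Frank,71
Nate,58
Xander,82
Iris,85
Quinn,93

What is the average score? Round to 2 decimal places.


Scores: 99, 71, 58, 82, 85, 93
Sum = 488
Count = 6
Average = 488 / 6 = 81.33

ANSWER: 81.33


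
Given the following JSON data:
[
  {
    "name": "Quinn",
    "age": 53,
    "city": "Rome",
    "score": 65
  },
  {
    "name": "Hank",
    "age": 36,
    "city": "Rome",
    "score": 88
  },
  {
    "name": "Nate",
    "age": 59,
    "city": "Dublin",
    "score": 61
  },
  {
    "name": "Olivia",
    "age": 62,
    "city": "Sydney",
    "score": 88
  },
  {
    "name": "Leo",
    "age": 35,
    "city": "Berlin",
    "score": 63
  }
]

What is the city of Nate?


Looking up record where name = Nate
Record index: 2
Field 'city' = Dublin

ANSWER: Dublin


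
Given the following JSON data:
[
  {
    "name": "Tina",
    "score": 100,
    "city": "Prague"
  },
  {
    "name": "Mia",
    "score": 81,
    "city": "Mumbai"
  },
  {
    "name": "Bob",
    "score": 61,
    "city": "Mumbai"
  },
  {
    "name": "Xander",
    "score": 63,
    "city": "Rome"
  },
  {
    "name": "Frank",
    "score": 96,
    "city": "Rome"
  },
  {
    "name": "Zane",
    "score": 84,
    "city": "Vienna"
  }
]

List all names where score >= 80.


Filtering records where score >= 80:
  Tina (score=100) -> YES
  Mia (score=81) -> YES
  Bob (score=61) -> no
  Xander (score=63) -> no
  Frank (score=96) -> YES
  Zane (score=84) -> YES


ANSWER: Tina, Mia, Frank, Zane


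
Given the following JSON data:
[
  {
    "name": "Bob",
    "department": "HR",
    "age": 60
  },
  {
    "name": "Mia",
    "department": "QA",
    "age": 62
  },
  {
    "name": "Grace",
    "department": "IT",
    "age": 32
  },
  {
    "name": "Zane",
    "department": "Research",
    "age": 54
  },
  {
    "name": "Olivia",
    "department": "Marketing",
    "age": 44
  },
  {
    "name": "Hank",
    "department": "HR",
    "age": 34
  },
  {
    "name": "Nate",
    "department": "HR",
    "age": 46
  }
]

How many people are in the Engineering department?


Scanning records for department = Engineering
  No matches found
Count: 0

ANSWER: 0


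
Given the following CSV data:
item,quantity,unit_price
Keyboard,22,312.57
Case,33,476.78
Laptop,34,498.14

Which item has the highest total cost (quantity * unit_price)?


Computing row totals:
  Keyboard: 6876.54
  Case: 15733.74
  Laptop: 16936.76
Maximum: Laptop (16936.76)

ANSWER: Laptop


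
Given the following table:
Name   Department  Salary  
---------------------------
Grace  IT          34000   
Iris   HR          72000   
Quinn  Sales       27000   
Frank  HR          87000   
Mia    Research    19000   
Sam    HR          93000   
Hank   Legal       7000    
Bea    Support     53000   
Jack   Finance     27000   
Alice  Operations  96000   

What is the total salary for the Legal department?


Legal department members:
  Hank: 7000
Total = 7000 = 7000

ANSWER: 7000


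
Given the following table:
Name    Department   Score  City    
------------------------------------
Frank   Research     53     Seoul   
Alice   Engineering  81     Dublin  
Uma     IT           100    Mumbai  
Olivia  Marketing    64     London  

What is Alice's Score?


Row 2: Alice
Score = 81

ANSWER: 81


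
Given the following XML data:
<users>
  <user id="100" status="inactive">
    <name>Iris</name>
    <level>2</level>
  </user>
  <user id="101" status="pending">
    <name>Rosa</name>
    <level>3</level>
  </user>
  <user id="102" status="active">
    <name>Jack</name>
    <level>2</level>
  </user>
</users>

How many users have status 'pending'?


Counting users with status='pending':
  Rosa (id=101) -> MATCH
Count: 1

ANSWER: 1


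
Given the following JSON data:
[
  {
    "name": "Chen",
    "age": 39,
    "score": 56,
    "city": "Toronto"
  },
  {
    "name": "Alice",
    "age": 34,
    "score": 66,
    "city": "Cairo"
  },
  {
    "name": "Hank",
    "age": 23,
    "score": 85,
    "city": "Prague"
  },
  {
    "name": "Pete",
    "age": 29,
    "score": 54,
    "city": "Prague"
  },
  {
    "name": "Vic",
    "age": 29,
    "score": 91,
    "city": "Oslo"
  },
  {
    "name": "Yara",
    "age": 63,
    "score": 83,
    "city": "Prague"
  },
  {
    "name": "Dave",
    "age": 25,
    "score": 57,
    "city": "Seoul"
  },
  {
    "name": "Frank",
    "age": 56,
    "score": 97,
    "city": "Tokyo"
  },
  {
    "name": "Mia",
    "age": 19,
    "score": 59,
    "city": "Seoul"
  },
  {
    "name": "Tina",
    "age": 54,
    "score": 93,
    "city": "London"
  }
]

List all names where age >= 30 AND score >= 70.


Checking both conditions:
  Chen (age=39, score=56) -> no
  Alice (age=34, score=66) -> no
  Hank (age=23, score=85) -> no
  Pete (age=29, score=54) -> no
  Vic (age=29, score=91) -> no
  Yara (age=63, score=83) -> YES
  Dave (age=25, score=57) -> no
  Frank (age=56, score=97) -> YES
  Mia (age=19, score=59) -> no
  Tina (age=54, score=93) -> YES


ANSWER: Yara, Frank, Tina


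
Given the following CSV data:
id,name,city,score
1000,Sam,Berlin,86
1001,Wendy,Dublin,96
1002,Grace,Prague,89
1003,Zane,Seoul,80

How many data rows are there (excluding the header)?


Counting rows (excluding header):
Header: id,name,city,score
Data rows: 4

ANSWER: 4


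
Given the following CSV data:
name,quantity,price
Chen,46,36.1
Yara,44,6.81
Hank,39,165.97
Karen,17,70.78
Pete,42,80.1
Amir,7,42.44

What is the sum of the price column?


Values in 'price' column:
  Row 1: 36.1
  Row 2: 6.81
  Row 3: 165.97
  Row 4: 70.78
  Row 5: 80.1
  Row 6: 42.44
Sum = 36.1 + 6.81 + 165.97 + 70.78 + 80.1 + 42.44 = 402.2

ANSWER: 402.2
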